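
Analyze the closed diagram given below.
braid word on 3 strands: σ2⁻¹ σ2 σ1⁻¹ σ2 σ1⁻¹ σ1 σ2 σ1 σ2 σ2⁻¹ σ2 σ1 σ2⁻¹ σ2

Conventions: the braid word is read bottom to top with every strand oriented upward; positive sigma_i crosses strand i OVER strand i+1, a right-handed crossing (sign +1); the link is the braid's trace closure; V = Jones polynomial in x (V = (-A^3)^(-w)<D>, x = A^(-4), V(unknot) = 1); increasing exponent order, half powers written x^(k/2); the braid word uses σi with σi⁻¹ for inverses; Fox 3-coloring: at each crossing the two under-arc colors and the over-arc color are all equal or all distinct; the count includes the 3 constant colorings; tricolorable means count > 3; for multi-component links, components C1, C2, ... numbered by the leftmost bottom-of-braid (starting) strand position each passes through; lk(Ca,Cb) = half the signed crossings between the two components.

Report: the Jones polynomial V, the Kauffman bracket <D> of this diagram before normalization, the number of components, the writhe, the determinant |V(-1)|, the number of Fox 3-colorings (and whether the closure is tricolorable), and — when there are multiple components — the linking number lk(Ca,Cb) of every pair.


V(x) = x + x^3 - x^4
bracket: -A^-4 + 1 + A^8, w = +4
1 component, writhe +4, over 14 crossings
det 3, colorings 9 of 3^14 — tricolorable
observation: free reduction leaves σ1⁻¹ σ2 σ2 σ1 σ2 σ1 of the original 14 letters


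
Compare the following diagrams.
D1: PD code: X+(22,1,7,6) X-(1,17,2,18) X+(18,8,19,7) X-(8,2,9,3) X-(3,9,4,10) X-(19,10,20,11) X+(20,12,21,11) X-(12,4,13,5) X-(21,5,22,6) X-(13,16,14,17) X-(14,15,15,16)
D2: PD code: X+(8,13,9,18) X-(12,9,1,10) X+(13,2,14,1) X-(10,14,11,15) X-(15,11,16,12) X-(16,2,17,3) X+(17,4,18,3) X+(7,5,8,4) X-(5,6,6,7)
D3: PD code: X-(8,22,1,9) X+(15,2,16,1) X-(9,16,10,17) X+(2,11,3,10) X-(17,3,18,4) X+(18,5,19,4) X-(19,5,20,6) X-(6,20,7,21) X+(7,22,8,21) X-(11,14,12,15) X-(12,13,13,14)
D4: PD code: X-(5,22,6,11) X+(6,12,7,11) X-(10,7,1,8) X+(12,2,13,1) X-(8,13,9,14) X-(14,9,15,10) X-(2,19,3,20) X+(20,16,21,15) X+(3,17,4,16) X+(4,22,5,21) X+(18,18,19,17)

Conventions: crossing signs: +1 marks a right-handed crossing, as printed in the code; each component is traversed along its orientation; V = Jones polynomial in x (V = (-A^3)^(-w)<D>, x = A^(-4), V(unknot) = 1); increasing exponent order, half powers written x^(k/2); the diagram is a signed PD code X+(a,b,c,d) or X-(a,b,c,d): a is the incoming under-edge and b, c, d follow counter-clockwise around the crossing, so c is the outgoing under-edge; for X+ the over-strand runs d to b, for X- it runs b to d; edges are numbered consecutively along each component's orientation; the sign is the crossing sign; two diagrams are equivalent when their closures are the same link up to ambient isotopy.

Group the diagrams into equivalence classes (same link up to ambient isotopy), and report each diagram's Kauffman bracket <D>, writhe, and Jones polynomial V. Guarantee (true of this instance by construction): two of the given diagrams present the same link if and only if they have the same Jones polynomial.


classes: {D1} | {D2, D3, D4}
V(D1) = -x^(-11/2) + x^(-9/2) - x^(-7/2) - x^(-3/2)  [11 crossings, <D> = A^-9 + A^-1 - A^3 + A^7, w = -5]
V(D2) = x^(-7/2) - 2x^(-5/2) + x^(-3/2) - 2x^(-1/2) + x^(1/2) - x^(3/2)  [9 crossings, <D> = A^-9 - A^-5 + 2A^-1 - A^3 + 2A^7 - A^11, w = -1]
V(D3) = x^(-7/2) - 2x^(-5/2) + x^(-3/2) - 2x^(-1/2) + x^(1/2) - x^(3/2)  [11 crossings, <D> = A^-15 - A^-11 + 2A^-7 - A^-3 + 2A - A^5, w = -3]
D4 (bracket A^-3 - A + 2A^5 - A^9 + 2A^13 - A^17; 11 crossings at w = +1): V = x^(-7/2) - 2x^(-5/2) + x^(-3/2) - 2x^(-1/2) + x^(1/2) - x^(3/2)
insight: comparing 4 Jones polynomials yields 2 groups


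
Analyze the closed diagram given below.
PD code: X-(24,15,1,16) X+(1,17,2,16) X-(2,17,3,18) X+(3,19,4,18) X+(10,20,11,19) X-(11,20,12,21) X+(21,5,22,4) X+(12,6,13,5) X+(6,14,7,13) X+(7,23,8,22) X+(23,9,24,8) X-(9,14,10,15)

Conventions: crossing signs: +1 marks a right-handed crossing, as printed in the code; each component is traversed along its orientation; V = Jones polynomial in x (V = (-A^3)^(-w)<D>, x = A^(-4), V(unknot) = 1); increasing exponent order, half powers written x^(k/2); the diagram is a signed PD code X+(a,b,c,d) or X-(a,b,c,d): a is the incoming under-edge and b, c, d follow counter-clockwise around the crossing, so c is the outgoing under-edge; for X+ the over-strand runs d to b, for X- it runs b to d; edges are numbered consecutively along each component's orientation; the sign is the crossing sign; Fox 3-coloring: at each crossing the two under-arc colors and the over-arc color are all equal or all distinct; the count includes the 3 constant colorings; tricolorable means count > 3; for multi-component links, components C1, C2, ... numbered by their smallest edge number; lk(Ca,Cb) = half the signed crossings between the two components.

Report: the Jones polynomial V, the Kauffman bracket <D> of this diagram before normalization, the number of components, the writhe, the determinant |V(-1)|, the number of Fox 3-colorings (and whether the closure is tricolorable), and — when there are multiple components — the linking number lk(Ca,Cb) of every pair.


V = x - x^2 + 2x^3 - x^4 + x^5 - x^6
<D> = -A^-12 + A^-8 - A^-4 + 2 - A^4 + A^8 (w = +4)
1 component over 12 crossings, w = +4
3 Fox colorings among 3^12, |V(-1)| = 7: not tricolorable
why: w = +4 shifts under R1 moves; the (-A^3)^(-4) factor cancels that in V


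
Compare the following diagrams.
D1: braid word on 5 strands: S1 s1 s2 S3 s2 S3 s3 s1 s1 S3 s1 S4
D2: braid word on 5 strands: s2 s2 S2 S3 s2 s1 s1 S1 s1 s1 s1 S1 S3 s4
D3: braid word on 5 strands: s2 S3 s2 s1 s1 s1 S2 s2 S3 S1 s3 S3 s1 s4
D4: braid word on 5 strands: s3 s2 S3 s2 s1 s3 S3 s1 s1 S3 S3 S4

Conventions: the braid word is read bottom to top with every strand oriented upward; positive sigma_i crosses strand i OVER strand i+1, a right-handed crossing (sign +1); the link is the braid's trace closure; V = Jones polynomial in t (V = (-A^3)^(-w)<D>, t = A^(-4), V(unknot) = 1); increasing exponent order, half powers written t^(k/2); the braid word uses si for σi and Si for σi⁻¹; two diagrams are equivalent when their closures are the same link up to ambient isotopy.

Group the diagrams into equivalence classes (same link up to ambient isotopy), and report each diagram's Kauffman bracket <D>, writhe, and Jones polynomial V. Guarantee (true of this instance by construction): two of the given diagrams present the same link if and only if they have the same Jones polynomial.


equivalence classes: {D1, D2, D3, D4}
D1 (bracket -A^-18 + 2A^-14 - 2A^-10 + 3A^-6 - 3A^-2 + 2A^2 - A^6 + A^10; 12 crossings at w = +2): V = t^-1 - 1 + 2t - 3t^2 + 3t^3 - 2t^4 + 2t^5 - t^6
V(D2) = t^-1 - 1 + 2t - 3t^2 + 3t^3 - 2t^4 + 2t^5 - t^6  [14 crossings, <D> = -A^-12 + 2A^-8 - 2A^-4 + 3 - 3A^4 + 2A^8 - A^12 + A^16, w = +4]
V(D3) = t^-1 - 1 + 2t - 3t^2 + 3t^3 - 2t^4 + 2t^5 - t^6  [14 crossings, <D> = -A^-12 + 2A^-8 - 2A^-4 + 3 - 3A^4 + 2A^8 - A^12 + A^16, w = +4]
V(D4) = t^-1 - 1 + 2t - 3t^2 + 3t^3 - 2t^4 + 2t^5 - t^6  [12 crossings, <D> = -A^-18 + 2A^-14 - 2A^-10 + 3A^-6 - 3A^-2 + 2A^2 - A^6 + A^10, w = +2]
key observation: all 4 diagrams share one V(t), hence one class


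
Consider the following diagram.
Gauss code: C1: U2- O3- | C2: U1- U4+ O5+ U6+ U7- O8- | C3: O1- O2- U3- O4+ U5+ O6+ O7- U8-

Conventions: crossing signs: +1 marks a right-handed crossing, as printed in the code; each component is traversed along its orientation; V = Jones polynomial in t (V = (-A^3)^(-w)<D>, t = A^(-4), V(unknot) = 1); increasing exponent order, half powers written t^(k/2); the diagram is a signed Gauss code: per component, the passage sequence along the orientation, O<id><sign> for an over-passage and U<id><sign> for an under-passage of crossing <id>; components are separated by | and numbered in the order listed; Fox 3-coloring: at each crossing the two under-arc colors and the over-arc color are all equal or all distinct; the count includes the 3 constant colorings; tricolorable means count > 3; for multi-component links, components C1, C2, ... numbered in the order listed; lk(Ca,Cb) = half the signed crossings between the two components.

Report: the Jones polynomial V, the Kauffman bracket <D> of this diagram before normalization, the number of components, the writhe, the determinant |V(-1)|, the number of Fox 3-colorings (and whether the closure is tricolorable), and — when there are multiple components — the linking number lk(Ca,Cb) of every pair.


Jones polynomial: V(t) = t^-3 + t^-2 + t^-1 + 1
<D> = A^-6 + A^-2 + A^2 + A^6; writhe -2
components 3, writhe -2 (8 crossings)
linking number lk(C1,C2) = 0
lk(C1,C3): -1
lk(C2,C3) = 0
3-colorings: 9 of 3^8, det 0 — tricolorable
note: w = -2 (over 8 crossings) is diagram-only; (-A^3)^(2) removes it from V


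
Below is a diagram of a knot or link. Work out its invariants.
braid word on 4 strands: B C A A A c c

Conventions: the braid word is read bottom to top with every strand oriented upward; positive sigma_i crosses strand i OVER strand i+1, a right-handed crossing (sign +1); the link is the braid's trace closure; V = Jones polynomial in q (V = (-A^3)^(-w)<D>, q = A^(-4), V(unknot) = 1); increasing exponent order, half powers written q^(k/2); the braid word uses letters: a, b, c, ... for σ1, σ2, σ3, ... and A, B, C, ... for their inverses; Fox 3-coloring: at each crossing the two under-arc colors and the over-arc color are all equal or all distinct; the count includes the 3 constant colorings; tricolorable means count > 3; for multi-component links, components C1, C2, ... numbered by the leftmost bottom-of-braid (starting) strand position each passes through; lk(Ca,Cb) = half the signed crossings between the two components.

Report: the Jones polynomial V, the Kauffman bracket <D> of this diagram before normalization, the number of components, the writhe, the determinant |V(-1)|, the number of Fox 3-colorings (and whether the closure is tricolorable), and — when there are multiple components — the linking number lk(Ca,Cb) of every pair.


Jones polynomial: V(q) = -q^-4 + q^-3 + q^-1
<D> = -A^-5 - A^3 + A^7; writhe -3
components 1, writhe -3 (7 crossings)
3-colorings: 9 of 3^7, det 3 — tricolorable
note: det 3 = |V(-1)|; divisible by 3, so tricolorable


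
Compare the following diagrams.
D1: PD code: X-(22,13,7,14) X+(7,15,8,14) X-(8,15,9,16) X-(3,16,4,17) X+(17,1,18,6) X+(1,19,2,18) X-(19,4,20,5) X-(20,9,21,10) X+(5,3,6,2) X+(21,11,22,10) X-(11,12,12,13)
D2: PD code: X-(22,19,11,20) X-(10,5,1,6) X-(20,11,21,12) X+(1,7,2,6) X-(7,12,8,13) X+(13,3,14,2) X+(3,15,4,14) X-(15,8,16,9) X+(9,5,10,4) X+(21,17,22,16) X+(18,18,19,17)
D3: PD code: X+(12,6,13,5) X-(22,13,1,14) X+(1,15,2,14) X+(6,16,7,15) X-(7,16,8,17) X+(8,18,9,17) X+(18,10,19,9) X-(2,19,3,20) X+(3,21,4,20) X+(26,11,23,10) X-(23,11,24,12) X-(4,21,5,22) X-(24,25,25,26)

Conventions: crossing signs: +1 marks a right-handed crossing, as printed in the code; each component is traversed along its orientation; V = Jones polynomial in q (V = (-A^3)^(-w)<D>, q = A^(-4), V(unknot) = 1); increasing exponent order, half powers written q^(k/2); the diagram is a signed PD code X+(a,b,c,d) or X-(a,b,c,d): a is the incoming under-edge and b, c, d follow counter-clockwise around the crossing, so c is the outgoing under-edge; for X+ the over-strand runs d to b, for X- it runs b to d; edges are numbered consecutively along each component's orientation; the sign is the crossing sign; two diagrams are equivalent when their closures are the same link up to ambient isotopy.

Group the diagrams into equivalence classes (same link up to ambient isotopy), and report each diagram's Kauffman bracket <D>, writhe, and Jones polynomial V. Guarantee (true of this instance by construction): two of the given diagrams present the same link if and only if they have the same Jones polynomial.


equivalence classes: {D1, D2} | {D3}
D1 (bracket -A^-17 + 2A^-13 - A^-9 + 2A^-5 - A^-1 + A^3; 11 crossings at w = -1): V = -q^(-3/2) + q^(-1/2) - 2q^(1/2) + q^(3/2) - 2q^(5/2) + q^(7/2)
V(D2) = -q^(-3/2) + q^(-1/2) - 2q^(1/2) + q^(3/2) - 2q^(5/2) + q^(7/2)  [11 crossings, <D> = -A^-11 + 2A^-7 - A^-3 + 2A - A^5 + A^9, w = +1]
V(D3) = -q^(1/2) - q^(3/2) - q^(5/2) + q^(9/2)  [13 crossings, <D> = -A^-15 + A^-7 + A^-3 + A, w = +1]
key observation: 2 classes among 3 diagrams; unequal V(q) rules out equality


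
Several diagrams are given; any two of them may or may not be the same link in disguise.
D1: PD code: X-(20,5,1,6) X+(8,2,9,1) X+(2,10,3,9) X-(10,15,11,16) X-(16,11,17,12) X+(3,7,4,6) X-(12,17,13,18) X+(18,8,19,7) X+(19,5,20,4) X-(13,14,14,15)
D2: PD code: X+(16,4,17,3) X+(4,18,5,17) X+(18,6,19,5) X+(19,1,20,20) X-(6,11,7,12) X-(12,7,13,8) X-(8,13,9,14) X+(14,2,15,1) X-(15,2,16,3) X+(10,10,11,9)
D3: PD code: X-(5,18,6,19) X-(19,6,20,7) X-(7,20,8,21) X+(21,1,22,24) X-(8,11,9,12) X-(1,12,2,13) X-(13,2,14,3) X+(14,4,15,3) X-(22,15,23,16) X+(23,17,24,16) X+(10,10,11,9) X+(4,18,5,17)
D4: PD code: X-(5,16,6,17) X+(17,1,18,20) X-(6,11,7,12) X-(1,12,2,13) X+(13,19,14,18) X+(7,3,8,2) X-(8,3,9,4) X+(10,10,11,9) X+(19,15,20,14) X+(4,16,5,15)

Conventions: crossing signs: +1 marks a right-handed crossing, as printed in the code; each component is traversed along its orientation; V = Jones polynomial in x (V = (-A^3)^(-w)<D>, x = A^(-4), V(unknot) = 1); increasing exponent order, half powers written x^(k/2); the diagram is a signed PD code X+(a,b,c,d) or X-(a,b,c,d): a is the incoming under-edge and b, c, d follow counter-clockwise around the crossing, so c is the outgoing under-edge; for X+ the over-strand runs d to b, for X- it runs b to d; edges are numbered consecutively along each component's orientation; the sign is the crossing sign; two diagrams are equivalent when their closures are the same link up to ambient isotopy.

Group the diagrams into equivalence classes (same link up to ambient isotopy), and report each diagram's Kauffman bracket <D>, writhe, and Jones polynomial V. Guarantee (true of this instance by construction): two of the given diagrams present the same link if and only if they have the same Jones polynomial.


equivalence classes: {D1, D2} | {D3} | {D4}
D1 (bracket -A^-12 + A^-8 - A^-4 + 3 - A^4 + A^8 - A^12; 10 crossings at w = 0): V = -x^-3 + x^-2 - x^-1 + 3 - x + x^2 - x^3
V(D2) = -x^-3 + x^-2 - x^-1 + 3 - x + x^2 - x^3  (w +2, c 10, <D> = -A^-6 + A^-2 - A^2 + 3A^6 - A^10 + A^14 - A^18)
V(D3) = -x^-4 + x^-3 + x^-1  [12 crossings, <D> = A^-2 + A^6 - A^10, w = -2]
V(D4) = x + x^3 - x^4  [10 crossings, <D> = -A^-10 + A^-6 + A^2, w = +2]
key observation: 3 values of V(x) split the 4 diagrams


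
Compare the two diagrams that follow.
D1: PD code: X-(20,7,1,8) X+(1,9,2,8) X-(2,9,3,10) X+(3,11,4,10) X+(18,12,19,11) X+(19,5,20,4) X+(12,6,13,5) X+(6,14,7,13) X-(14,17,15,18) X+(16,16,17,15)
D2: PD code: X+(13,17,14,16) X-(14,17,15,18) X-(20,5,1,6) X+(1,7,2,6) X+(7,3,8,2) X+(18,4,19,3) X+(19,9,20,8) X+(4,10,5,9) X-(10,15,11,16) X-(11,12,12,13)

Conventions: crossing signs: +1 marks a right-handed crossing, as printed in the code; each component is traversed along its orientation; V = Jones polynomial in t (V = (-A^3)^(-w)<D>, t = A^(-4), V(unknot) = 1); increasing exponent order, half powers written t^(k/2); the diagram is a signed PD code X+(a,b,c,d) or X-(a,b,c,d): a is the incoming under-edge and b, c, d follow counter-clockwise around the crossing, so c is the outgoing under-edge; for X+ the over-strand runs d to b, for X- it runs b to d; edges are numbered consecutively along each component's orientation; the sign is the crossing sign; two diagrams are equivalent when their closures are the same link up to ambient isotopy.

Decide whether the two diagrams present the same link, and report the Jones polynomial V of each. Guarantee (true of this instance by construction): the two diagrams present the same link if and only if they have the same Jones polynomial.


same link: yes
V(D1) = t + t^3 - t^4  [10 crossings, <D> = -A^-4 + 1 + A^8, w = +4]
V(D2) = t + t^3 - t^4  (w +2, c 10, <D> = -A^-10 + A^-6 + A^2)
note: all 2 diagrams share one V(t), hence one class


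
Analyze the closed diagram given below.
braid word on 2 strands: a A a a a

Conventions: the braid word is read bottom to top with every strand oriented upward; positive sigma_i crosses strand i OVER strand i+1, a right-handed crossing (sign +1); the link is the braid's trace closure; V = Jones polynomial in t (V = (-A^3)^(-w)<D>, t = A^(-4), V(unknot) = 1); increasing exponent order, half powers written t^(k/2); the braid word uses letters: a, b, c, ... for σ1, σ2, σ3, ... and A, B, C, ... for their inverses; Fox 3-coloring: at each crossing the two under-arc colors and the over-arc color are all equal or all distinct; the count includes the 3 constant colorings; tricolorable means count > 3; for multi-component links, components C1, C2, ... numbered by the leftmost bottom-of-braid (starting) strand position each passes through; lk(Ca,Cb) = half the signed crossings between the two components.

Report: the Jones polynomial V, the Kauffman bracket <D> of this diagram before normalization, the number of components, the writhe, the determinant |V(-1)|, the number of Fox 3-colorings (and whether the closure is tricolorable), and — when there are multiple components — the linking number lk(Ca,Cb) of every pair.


V = t + t^3 - t^4
<D> = A^-7 - A^-3 - A^5 (w = +3)
1 component over 5 crossings, w = +3
9 Fox colorings among 3^5, |V(-1)| = 3: tricolorable
why: the word shrinks to σ1 σ1 σ1 after cancelling


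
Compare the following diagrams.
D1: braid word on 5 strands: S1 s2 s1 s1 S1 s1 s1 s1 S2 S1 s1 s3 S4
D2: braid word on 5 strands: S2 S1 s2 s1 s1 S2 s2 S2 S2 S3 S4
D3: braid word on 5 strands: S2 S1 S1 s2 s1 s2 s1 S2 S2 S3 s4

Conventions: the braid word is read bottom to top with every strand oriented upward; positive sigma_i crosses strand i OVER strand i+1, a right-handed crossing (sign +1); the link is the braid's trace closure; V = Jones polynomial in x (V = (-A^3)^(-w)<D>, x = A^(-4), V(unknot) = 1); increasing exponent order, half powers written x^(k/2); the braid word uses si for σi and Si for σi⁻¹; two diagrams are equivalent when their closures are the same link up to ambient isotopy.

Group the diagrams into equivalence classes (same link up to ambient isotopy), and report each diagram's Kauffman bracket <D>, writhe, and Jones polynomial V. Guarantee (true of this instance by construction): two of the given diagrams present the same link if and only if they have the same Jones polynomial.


classes: {D1} | {D2, D3}
V(D1) = -x^(3/2) - x^(7/2) + x^(9/2) - x^(11/2)  [13 crossings, <D> = A^-13 - A^-9 + A^-5 + A^3, w = +3]
V(D2) = x^(-7/2) - 2x^(-5/2) + x^(-3/2) - 2x^(-1/2) + x^(1/2) - x^(3/2)  [11 crossings, <D> = A^-15 - A^-11 + 2A^-7 - A^-3 + 2A - A^5, w = -3]
V(D3) = x^(-7/2) - 2x^(-5/2) + x^(-3/2) - 2x^(-1/2) + x^(1/2) - x^(3/2)  (w -1, c 11, <D> = A^-9 - A^-5 + 2A^-1 - A^3 + 2A^7 - A^11)
insight: comparing 3 Jones polynomials yields 2 groups


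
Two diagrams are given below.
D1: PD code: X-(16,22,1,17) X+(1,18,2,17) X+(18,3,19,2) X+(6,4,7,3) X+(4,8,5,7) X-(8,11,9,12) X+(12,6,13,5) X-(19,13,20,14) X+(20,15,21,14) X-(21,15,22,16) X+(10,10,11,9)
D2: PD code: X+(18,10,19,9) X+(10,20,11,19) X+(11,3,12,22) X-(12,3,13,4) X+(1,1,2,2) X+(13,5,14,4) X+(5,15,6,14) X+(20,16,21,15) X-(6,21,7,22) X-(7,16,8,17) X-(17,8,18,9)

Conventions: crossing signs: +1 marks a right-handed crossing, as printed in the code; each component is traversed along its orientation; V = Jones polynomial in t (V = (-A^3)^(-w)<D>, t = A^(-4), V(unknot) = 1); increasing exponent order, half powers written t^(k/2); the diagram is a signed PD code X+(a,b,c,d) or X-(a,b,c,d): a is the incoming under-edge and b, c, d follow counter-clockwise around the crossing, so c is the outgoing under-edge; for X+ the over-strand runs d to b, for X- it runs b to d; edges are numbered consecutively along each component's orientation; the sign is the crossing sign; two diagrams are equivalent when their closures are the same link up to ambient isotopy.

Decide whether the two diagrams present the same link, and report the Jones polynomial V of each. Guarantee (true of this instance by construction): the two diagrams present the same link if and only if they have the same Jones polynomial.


equivalent: no
D1 (bracket -A^-9 + A^-1 + A^3 + A^7; 11 crossings at w = +3): V = -t^(1/2) - t^(3/2) - t^(5/2) + t^(9/2)
D2 (bracket A^7 + A^11; 11 crossings at w = +3): V = -t^(-1/2) - t^(1/2)
key observation: 2 classes among 2 diagrams; unequal V(t) rules out equality


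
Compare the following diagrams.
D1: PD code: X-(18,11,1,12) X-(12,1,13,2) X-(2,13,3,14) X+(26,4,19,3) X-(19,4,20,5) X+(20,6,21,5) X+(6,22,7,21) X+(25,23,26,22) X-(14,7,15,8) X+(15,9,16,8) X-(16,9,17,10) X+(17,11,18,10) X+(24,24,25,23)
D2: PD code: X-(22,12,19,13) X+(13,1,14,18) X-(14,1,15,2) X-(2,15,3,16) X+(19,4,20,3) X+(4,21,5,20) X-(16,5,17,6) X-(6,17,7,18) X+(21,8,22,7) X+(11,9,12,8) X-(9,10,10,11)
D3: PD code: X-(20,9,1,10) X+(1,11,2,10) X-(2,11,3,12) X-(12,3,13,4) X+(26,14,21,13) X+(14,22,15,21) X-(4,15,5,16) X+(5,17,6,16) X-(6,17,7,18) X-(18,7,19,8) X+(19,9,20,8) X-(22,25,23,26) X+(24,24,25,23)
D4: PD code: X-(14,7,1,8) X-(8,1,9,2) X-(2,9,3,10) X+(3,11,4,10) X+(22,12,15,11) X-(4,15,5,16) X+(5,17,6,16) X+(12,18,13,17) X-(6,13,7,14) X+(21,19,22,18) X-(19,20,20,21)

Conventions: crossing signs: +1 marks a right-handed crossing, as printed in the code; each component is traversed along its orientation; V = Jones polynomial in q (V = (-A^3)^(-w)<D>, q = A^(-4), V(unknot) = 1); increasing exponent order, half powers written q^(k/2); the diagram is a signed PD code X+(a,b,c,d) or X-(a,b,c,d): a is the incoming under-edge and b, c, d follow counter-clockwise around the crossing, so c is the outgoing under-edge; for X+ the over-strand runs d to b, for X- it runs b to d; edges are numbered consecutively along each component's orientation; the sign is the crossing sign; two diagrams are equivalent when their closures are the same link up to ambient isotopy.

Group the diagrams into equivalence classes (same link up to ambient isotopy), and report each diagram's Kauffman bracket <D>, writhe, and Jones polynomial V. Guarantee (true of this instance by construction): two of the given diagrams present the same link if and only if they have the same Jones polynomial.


grouping into links: {D1, D2, D3, D4}
V(D1) = q^(-7/2) - q^(-5/2) + q^(-3/2) - 2q^(-1/2) - q^(3/2)  (w +1, c 13, <D> = A^-3 + 2A^5 - A^9 + A^13 - A^17)
V(D2) = q^(-7/2) - q^(-5/2) + q^(-3/2) - 2q^(-1/2) - q^(3/2)  (w -1, c 11, <D> = A^-9 + 2A^-1 - A^3 + A^7 - A^11)
V(D3) = q^(-7/2) - q^(-5/2) + q^(-3/2) - 2q^(-1/2) - q^(3/2)  (w -1, c 13, <D> = A^-9 + 2A^-1 - A^3 + A^7 - A^11)
V(D4) = q^(-7/2) - q^(-5/2) + q^(-3/2) - 2q^(-1/2) - q^(3/2)  [11 crossings, <D> = A^-9 + 2A^-1 - A^3 + A^7 - A^11, w = -1]
why: all 4 diagrams share one V(q), hence one class


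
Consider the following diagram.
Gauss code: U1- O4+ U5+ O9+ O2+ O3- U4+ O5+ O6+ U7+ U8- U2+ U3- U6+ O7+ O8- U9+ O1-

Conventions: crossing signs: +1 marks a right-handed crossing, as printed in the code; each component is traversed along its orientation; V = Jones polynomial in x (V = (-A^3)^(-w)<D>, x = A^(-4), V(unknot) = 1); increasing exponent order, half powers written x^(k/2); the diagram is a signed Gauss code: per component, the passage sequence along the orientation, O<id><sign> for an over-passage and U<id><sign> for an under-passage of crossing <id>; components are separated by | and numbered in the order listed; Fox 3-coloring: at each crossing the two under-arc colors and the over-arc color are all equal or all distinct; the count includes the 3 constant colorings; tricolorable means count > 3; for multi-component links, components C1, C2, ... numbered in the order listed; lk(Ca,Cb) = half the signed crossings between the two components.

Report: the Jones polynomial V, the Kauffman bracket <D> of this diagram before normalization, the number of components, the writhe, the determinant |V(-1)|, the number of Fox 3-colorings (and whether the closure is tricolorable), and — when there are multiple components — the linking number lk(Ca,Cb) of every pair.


V(x) = x + x^3 - x^4
bracket: A^-7 - A^-3 - A^5, w = +3
1 component, writhe +3, over 9 crossings
det 3, colorings 9 of 3^9 — tricolorable
observation: det 3 = |V(-1)|; divisible by 3, so tricolorable


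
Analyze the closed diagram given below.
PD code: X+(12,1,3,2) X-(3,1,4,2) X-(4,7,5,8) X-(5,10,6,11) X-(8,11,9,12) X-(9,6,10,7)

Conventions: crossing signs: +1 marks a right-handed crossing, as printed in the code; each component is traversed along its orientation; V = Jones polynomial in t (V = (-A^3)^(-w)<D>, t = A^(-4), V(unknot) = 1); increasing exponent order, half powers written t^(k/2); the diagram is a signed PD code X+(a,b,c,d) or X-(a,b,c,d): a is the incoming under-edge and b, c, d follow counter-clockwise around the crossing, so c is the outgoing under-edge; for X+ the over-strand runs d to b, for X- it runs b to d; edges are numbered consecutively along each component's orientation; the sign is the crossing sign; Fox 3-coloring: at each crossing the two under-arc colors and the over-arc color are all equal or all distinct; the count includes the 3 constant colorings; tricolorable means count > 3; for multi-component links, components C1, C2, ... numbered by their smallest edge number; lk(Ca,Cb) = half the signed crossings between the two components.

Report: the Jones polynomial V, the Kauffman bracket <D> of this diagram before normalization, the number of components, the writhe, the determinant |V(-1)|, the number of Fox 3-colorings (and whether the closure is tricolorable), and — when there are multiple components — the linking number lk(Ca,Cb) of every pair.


V(t) = t^(-9/2) - t^(-5/2) - t^(-3/2) - t^(-1/2)
bracket: -A^-10 - A^-6 - A^-2 + A^6, w = -4
2 components, writhe -4, over 6 crossings
lk(C1,C2) = 0
det 0, colorings 27 of 3^7 — tricolorable
observation: |V(-1)| = 0: so tricolorable, since 3 divides 0


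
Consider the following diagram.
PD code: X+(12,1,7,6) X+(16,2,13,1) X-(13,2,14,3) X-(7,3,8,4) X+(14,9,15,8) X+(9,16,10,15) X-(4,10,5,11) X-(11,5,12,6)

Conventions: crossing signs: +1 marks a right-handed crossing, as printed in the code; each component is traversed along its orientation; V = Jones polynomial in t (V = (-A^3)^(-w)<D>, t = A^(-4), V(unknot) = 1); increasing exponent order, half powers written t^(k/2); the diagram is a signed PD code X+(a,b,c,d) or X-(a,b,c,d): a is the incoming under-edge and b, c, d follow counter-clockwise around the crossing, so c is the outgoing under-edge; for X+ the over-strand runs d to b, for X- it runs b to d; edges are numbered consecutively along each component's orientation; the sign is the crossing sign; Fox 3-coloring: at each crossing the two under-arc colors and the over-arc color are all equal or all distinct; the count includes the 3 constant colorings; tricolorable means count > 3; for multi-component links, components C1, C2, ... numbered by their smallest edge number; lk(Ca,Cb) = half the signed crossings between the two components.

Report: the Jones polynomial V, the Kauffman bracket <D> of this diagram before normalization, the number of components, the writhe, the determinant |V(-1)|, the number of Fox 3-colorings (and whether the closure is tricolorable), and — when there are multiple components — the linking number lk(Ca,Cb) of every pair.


Jones polynomial: V(t) = t^-2 + 2 + t^2
<D> = A^-8 + 2 + A^8; writhe 0
components 3, writhe 0 (8 crossings)
linking number lk(C1,C2) = -1
lk(C1,C3): 0
lk(C2,C3) = +1
3-colorings: 3 of 3^8, det 4 — not tricolorable
note: span 4 respects span(V) <= c + mu - 1 = 10 for this 3-component diagram


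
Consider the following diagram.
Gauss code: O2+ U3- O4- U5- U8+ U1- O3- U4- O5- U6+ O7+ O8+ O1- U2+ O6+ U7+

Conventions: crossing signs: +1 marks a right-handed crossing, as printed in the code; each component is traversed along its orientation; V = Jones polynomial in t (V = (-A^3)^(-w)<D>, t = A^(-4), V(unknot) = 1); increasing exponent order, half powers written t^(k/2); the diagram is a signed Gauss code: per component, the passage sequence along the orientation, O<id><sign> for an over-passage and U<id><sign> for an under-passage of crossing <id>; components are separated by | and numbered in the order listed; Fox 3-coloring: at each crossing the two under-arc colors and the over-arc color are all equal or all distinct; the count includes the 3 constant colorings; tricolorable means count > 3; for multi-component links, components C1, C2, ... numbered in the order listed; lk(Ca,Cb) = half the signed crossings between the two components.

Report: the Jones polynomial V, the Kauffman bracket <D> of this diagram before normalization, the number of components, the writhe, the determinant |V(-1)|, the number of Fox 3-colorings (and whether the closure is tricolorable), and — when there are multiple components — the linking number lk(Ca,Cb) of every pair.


V(t) = -t^-3 + t^-2 - t^-1 + 3 - t + t^2 - t^3
bracket: -A^-12 + A^-8 - A^-4 + 3 - A^4 + A^8 - A^12, w = 0
1 component, writhe 0, over 8 crossings
det 9, colorings 27 of 3^8 — tricolorable
observation: det 9 = |V(-1)|; divisible by 3, so tricolorable


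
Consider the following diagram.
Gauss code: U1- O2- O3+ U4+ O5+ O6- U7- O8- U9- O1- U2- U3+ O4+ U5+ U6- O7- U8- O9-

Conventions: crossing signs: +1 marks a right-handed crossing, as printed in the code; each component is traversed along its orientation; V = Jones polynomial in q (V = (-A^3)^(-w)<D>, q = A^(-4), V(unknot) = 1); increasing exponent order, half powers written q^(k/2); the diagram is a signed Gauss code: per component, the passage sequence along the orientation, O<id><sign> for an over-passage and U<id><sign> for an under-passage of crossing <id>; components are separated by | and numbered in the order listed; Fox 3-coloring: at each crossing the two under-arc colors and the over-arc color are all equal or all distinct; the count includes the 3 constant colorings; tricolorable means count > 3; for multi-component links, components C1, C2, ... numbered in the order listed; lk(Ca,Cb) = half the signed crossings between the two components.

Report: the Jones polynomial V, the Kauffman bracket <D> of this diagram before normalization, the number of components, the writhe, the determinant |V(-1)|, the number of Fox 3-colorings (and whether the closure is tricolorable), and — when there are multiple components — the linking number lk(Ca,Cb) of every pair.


Jones polynomial: V(q) = -q^-4 + q^-3 + q^-1
<D> = -A^-5 - A^3 + A^7; writhe -3
components 1, writhe -3 (9 crossings)
3-colorings: 9 of 3^9, det 3 — tricolorable
note: w = -3 (over 9 crossings) is diagram-only; (-A^3)^(3) removes it from V


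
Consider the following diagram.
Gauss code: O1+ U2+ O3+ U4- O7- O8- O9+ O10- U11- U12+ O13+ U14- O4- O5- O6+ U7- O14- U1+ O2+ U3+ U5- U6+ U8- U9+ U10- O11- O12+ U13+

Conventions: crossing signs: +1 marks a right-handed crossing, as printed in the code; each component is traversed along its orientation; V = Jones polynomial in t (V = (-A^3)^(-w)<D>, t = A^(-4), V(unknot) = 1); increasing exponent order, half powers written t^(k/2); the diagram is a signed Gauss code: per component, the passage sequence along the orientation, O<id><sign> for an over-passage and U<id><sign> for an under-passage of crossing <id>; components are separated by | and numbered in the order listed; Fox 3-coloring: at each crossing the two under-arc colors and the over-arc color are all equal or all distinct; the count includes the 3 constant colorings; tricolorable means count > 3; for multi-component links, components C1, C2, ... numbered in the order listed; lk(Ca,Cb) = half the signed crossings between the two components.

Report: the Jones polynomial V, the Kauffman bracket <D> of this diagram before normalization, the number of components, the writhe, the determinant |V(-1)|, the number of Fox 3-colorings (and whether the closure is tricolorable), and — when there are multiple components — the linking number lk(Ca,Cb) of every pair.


V(t) = -t^-3 + t^-2 - t^-1 + 3 - t + t^2 - t^3
bracket: -A^-12 + A^-8 - A^-4 + 3 - A^4 + A^8 - A^12, w = 0
1 component, writhe 0, over 14 crossings
det 9, colorings 27 of 3^14 — tricolorable
observation: w = 0 (over 14 crossings) is diagram-only; (-A^3)^(0) removes it from V


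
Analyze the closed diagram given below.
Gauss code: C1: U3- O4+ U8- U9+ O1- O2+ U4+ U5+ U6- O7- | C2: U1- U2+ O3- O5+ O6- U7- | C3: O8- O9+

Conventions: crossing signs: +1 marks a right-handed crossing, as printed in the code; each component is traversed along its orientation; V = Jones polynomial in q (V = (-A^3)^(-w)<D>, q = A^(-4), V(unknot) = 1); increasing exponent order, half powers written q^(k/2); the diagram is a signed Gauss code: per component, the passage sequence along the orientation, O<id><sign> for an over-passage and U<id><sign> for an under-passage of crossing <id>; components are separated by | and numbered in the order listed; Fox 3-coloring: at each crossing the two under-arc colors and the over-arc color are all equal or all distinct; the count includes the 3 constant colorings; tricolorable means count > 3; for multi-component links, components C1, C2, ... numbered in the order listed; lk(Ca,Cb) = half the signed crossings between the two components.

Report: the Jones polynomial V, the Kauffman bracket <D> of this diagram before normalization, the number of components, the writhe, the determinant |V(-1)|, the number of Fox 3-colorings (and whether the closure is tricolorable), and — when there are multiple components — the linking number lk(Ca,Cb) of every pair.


Jones polynomial: V(q) = q^-3 + q^-2 + q^-1 + 1
<D> = -A^-3 - A - A^5 - A^9; writhe -1
components 3, writhe -1 (9 crossings)
linking number lk(C1,C2) = -1
lk(C1,C3): 0
lk(C2,C3) = 0
3-colorings: 9 of 3^10, det 0 — tricolorable
note: the span of V is 3, within the link bound 9 + 3 - 1


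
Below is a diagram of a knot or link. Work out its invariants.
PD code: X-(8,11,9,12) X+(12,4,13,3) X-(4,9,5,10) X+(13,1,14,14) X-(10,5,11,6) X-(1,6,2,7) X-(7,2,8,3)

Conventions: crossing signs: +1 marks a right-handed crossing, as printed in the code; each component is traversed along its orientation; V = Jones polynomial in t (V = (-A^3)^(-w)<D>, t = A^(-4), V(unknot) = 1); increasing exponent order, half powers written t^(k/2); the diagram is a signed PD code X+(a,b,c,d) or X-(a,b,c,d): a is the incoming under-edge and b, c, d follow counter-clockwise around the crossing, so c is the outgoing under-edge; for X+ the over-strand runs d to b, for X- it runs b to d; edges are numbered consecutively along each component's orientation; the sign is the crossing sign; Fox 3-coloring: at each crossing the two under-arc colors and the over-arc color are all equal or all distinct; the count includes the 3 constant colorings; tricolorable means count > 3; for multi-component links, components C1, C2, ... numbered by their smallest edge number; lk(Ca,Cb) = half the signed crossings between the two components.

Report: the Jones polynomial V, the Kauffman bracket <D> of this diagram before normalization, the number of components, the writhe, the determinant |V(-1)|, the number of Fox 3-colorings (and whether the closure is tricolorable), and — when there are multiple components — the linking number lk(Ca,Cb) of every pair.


Jones polynomial: V(t) = -t^-6 + t^-5 - t^-4 + 2t^-3 - t^-2 + t^-1
<D> = -A^-5 + A^-1 - 2A^3 + A^7 - A^11 + A^15; writhe -3
components 1, writhe -3 (7 crossings)
3-colorings: 3 of 3^7, det 7 — not tricolorable
note: det 7 = |V(-1)|; not divisible by 3, so not tricolorable


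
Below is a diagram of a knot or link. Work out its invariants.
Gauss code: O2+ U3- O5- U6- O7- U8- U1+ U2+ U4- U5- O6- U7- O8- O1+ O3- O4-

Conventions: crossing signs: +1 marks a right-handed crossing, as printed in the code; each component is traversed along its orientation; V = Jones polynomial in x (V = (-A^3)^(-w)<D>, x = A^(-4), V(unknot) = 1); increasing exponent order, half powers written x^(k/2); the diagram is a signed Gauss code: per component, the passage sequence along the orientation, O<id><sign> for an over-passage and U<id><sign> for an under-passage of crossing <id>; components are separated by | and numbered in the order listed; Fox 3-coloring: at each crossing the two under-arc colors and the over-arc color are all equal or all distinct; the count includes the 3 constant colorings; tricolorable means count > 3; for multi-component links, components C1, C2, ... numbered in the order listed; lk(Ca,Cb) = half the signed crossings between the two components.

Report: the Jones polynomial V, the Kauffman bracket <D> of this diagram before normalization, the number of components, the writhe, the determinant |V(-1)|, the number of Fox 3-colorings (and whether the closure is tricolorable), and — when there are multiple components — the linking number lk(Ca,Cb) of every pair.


Jones polynomial: V(x) = -x^-4 + x^-3 + x^-1
<D> = A^-8 + 1 - A^4; writhe -4
components 1, writhe -4 (8 crossings)
3-colorings: 9 of 3^8, det 3 — tricolorable
note: |V(-1)| = 3: so tricolorable, since 3 divides 3


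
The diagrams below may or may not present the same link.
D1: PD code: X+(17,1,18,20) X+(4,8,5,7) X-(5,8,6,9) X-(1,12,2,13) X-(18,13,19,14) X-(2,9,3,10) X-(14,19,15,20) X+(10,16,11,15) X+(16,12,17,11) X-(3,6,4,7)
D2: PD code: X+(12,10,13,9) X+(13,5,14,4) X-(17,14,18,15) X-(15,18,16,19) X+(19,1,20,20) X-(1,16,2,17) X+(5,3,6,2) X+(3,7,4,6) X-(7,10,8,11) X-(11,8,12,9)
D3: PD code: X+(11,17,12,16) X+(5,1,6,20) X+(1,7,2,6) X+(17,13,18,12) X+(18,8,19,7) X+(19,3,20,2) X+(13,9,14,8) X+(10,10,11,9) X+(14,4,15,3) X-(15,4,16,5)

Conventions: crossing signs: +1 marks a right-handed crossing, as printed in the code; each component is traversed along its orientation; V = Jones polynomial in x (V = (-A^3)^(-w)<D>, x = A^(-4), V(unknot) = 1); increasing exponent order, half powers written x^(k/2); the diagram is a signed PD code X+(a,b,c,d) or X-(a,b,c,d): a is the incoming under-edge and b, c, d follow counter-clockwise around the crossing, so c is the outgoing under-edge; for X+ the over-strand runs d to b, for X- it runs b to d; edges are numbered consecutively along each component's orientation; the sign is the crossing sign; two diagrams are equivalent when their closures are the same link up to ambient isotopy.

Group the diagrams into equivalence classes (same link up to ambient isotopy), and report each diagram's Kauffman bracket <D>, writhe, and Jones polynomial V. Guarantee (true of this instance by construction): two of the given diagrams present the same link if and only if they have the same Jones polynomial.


classes: {D1} | {D2} | {D3}
V(D1) = x^-2 - x^-1 + 1 - x + x^2  [10 crossings, <D> = A^-14 - A^-10 + A^-6 - A^-2 + A^2, w = -2]
V(D2) = -x^-3 + x^-2 - x^-1 + 3 - x + x^2 - x^3  [10 crossings, <D> = -A^-12 + A^-8 - A^-4 + 3 - A^4 + A^8 - A^12, w = 0]
V(D3) = x^2 + 2x^4 - 2x^5 + x^6 - 2x^7 + x^8  [10 crossings, <D> = A^-8 - 2A^-4 + 1 - 2A^4 + 2A^8 + A^16, w = +8]
note: 3 values of V(x) split the 3 diagrams


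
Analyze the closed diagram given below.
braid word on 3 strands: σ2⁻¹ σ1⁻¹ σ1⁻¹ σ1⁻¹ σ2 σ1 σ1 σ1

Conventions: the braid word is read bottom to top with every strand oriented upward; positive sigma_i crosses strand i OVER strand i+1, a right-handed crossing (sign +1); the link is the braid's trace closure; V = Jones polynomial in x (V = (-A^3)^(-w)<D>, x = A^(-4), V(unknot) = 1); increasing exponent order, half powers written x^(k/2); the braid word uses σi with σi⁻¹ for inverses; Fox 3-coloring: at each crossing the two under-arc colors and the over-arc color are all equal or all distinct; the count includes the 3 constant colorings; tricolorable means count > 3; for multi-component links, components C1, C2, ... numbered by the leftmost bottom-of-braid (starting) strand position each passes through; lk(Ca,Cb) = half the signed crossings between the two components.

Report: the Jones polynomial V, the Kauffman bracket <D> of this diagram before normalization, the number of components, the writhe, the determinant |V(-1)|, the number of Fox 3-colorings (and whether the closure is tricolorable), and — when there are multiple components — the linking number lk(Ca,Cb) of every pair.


V = -x^-3 + x^-2 - x^-1 + 3 - x + x^2 - x^3
<D> = -A^-12 + A^-8 - A^-4 + 3 - A^4 + A^8 - A^12 (w = 0)
1 component over 8 crossings, w = 0
27 Fox colorings among 3^8, |V(-1)| = 9: tricolorable
why: V is palindromic (span 6, det 9): x -> 1/x fixes it; necessary, not sufficient, for amphichirality
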